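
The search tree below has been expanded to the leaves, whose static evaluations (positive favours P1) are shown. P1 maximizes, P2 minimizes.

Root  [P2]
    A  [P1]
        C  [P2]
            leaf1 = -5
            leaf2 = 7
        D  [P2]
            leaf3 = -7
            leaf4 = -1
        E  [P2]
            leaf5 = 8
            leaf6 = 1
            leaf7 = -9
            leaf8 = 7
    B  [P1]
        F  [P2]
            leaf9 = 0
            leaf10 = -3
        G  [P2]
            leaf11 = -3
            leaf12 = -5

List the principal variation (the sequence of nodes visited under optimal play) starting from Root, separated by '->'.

C (P2): min(-5, 7) = -5
D (P2): min(-7, -1) = -7
E (P2): min(8, 1, -9, 7) = -9
A (P1): max(-5, -7, -9) = -5
F (P2): min(0, -3) = -3
G (P2): min(-3, -5) = -5
B (P1): max(-3, -5) = -3
Root (P2): min(-5, -3) = -5
At Root, P2 picks A (lowest: -5).
At A, P1 picks C (highest: -5).
At C, P2 picks leaf1 (lowest: -5).
Terminal value -5.

Root -> A -> C -> leaf1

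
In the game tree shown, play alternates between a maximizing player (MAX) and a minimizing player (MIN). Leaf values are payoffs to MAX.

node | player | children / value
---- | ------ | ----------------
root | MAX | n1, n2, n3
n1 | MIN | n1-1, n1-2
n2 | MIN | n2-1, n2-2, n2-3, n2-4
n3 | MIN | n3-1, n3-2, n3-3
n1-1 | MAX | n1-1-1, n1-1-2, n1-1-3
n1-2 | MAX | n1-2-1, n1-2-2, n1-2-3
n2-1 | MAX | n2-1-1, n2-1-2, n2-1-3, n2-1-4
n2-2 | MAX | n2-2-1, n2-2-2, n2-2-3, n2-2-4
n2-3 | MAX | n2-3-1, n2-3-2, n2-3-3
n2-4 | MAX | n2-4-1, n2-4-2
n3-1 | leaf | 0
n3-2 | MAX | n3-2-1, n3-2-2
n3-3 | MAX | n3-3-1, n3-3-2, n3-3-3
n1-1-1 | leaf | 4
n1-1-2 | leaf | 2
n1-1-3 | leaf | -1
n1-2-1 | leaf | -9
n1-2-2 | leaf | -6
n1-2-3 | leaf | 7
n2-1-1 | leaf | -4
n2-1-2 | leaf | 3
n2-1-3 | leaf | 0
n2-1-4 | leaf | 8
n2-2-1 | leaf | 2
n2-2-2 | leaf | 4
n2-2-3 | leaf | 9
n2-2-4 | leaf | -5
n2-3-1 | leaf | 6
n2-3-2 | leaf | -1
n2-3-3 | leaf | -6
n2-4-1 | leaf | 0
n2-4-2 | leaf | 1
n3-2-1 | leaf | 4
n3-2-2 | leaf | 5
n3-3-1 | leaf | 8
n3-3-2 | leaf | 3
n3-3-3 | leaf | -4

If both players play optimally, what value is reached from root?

n1-1 (MAX): max(4, 2, -1) = 4
n1-2 (MAX): max(-9, -6, 7) = 7
n1 (MIN): min(4, 7) = 4
n2-1 (MAX): max(-4, 3, 0, 8) = 8
n2-2 (MAX): max(2, 4, 9, -5) = 9
n2-3 (MAX): max(6, -1, -6) = 6
n2-4 (MAX): max(0, 1) = 1
n2 (MIN): min(8, 9, 6, 1) = 1
n3-2 (MAX): max(4, 5) = 5
n3-3 (MAX): max(8, 3, -4) = 8
n3 (MIN): min(0, 5, 8) = 0
root (MAX): max(4, 1, 0) = 4

4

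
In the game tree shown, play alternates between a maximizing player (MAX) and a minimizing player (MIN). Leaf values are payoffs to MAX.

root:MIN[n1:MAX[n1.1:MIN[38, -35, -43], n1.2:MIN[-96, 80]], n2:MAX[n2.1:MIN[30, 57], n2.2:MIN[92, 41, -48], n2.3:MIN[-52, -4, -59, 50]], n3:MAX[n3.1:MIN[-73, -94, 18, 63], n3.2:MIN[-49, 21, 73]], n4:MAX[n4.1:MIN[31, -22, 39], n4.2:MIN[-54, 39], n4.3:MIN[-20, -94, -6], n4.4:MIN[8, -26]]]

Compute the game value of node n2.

30

n2.1 (MIN): min(30, 57) = 30
n2.2 (MIN): min(92, 41, -48) = -48
n2.3 (MIN): min(-52, -4, -59, 50) = -59
n2 (MAX): max(30, -48, -59) = 30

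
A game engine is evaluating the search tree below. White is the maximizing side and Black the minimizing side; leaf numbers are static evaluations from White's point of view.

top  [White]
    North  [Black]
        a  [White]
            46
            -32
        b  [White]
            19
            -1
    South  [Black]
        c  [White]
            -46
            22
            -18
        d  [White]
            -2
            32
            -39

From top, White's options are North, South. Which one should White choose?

South

a (White): max(46, -32) = 46
b (White): max(19, -1) = 19
North (Black): min(46, 19) = 19
c (White): max(-46, 22, -18) = 22
d (White): max(-2, 32, -39) = 32
South (Black): min(22, 32) = 22
top (White): max(19, 22) = 22
White at top wants the highest of {North=19, South=22}, so chooses South.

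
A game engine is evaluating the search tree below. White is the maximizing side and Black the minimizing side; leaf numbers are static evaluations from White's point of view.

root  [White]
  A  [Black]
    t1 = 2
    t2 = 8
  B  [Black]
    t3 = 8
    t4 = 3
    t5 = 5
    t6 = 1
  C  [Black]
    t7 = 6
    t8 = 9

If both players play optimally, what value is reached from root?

A (Black): min(2, 8) = 2
B (Black): min(8, 3, 5, 1) = 1
C (Black): min(6, 9) = 6
root (White): max(2, 1, 6) = 6

6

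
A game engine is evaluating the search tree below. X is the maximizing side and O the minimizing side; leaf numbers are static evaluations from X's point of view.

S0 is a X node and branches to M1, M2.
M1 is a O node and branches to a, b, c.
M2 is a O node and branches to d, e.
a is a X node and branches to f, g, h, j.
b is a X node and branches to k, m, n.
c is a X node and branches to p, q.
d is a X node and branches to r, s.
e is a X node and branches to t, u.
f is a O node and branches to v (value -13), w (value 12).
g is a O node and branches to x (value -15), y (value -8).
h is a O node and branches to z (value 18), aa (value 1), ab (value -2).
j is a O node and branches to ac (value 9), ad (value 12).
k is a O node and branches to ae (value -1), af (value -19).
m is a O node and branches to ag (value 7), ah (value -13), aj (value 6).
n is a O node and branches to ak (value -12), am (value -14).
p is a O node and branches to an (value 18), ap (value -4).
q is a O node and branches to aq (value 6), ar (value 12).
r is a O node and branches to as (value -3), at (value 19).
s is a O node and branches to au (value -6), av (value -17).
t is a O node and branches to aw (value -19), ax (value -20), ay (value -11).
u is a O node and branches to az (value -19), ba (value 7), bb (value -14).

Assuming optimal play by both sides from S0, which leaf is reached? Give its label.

f (O): min(-13, 12) = -13
g (O): min(-15, -8) = -15
h (O): min(18, 1, -2) = -2
j (O): min(9, 12) = 9
a (X): max(-13, -15, -2, 9) = 9
k (O): min(-1, -19) = -19
m (O): min(7, -13, 6) = -13
n (O): min(-12, -14) = -14
b (X): max(-19, -13, -14) = -13
p (O): min(18, -4) = -4
q (O): min(6, 12) = 6
c (X): max(-4, 6) = 6
M1 (O): min(9, -13, 6) = -13
r (O): min(-3, 19) = -3
s (O): min(-6, -17) = -17
d (X): max(-3, -17) = -3
t (O): min(-19, -20, -11) = -20
u (O): min(-19, 7, -14) = -19
e (X): max(-20, -19) = -19
M2 (O): min(-3, -19) = -19
S0 (X): max(-13, -19) = -13
At S0, X picks M1 (highest: -13).
At M1, O picks b (lowest: -13).
At b, X picks m (highest: -13).
At m, O picks ah (lowest: -13).
Terminal value -13.

ah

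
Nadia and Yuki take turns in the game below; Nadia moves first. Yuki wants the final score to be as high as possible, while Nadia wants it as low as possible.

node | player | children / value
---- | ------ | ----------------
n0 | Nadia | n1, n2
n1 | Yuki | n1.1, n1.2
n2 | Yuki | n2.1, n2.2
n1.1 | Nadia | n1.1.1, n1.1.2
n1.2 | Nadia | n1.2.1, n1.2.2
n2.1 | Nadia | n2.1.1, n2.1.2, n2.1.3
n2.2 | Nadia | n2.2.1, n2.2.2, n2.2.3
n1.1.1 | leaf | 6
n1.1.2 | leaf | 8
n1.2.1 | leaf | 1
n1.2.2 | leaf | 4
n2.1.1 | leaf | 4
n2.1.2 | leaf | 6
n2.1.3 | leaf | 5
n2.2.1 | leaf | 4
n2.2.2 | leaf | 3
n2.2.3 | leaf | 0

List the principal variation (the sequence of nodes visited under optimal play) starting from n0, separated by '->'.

n0 -> n2 -> n2.1 -> n2.1.1

n1.1 (Nadia): min(6, 8) = 6
n1.2 (Nadia): min(1, 4) = 1
n1 (Yuki): max(6, 1) = 6
n2.1 (Nadia): min(4, 6, 5) = 4
n2.2 (Nadia): min(4, 3, 0) = 0
n2 (Yuki): max(4, 0) = 4
n0 (Nadia): min(6, 4) = 4
At n0, Nadia picks n2 (lowest: 4).
At n2, Yuki picks n2.1 (highest: 4).
At n2.1, Nadia picks n2.1.1 (lowest: 4).
Terminal value 4.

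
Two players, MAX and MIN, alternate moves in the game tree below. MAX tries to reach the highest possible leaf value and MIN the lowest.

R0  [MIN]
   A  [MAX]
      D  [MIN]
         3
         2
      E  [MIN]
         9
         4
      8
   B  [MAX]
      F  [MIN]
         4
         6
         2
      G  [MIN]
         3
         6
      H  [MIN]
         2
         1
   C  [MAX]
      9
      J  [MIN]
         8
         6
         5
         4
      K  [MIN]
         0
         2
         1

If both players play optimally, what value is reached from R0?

D (MIN): min(3, 2) = 2
E (MIN): min(9, 4) = 4
A (MAX): max(2, 4, 8) = 8
F (MIN): min(4, 6, 2) = 2
G (MIN): min(3, 6) = 3
H (MIN): min(2, 1) = 1
B (MAX): max(2, 3, 1) = 3
J (MIN): min(8, 6, 5, 4) = 4
K (MIN): min(0, 2, 1) = 0
C (MAX): max(9, 4, 0) = 9
R0 (MIN): min(8, 3, 9) = 3

3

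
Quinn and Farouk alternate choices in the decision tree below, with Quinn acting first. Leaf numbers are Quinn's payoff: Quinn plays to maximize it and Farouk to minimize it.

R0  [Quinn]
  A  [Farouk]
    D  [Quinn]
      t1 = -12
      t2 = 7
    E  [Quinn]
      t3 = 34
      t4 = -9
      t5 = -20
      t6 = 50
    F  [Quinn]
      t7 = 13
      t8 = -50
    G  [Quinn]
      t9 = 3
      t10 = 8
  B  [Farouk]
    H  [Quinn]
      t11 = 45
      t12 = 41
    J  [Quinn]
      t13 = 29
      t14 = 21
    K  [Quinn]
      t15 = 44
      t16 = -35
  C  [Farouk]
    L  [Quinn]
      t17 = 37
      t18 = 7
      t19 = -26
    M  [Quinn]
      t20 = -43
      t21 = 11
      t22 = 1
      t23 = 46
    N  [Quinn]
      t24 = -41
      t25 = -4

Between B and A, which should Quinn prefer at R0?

B

H (Quinn): max(45, 41) = 45
J (Quinn): max(29, 21) = 29
K (Quinn): max(44, -35) = 44
B (Farouk): min(45, 29, 44) = 29
D (Quinn): max(-12, 7) = 7
E (Quinn): max(34, -9, -20, 50) = 50
F (Quinn): max(13, -50) = 13
G (Quinn): max(3, 8) = 8
A (Farouk): min(7, 50, 13, 8) = 7
Quinn prefers the higher value; B=29, A=7. B is better since 29 > 7.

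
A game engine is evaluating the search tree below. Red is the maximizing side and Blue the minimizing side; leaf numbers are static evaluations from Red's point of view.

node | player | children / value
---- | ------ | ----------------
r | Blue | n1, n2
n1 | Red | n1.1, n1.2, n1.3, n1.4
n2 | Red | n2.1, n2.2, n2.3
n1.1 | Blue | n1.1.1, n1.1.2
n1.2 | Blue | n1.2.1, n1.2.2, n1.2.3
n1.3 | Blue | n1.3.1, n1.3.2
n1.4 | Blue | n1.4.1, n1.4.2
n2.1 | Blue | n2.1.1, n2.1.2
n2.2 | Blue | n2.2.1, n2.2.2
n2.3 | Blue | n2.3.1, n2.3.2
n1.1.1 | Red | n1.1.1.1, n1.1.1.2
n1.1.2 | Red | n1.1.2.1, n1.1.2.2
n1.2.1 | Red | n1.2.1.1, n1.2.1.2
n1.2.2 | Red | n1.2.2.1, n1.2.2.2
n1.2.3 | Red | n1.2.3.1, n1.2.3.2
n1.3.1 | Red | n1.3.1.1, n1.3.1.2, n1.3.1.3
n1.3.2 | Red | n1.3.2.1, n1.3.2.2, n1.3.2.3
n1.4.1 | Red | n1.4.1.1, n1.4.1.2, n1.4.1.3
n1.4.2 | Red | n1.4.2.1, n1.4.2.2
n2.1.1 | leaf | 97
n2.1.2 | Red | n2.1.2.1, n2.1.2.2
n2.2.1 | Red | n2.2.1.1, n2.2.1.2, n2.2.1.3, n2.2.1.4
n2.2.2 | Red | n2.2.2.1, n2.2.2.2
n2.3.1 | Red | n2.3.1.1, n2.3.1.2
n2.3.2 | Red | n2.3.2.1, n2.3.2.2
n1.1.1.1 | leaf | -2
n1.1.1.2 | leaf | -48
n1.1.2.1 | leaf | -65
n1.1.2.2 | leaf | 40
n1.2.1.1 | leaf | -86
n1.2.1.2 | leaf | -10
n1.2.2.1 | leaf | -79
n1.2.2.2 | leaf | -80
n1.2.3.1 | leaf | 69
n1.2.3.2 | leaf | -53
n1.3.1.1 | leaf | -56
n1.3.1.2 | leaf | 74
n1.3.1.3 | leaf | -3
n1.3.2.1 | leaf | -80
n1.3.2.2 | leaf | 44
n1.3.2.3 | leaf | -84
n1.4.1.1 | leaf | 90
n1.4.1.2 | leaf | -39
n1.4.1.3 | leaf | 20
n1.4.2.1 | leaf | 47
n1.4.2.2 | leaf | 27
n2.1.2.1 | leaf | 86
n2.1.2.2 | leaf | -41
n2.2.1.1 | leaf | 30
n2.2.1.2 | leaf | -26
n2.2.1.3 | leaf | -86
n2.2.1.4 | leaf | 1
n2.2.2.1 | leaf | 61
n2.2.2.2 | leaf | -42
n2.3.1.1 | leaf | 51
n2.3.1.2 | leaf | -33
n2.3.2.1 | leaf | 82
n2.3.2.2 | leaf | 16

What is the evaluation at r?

n1.1.1 (Red): max(-2, -48) = -2
n1.1.2 (Red): max(-65, 40) = 40
n1.1 (Blue): min(-2, 40) = -2
n1.2.1 (Red): max(-86, -10) = -10
n1.2.2 (Red): max(-79, -80) = -79
n1.2.3 (Red): max(69, -53) = 69
n1.2 (Blue): min(-10, -79, 69) = -79
n1.3.1 (Red): max(-56, 74, -3) = 74
n1.3.2 (Red): max(-80, 44, -84) = 44
n1.3 (Blue): min(74, 44) = 44
n1.4.1 (Red): max(90, -39, 20) = 90
n1.4.2 (Red): max(47, 27) = 47
n1.4 (Blue): min(90, 47) = 47
n1 (Red): max(-2, -79, 44, 47) = 47
n2.1.2 (Red): max(86, -41) = 86
n2.1 (Blue): min(97, 86) = 86
n2.2.1 (Red): max(30, -26, -86, 1) = 30
n2.2.2 (Red): max(61, -42) = 61
n2.2 (Blue): min(30, 61) = 30
n2.3.1 (Red): max(51, -33) = 51
n2.3.2 (Red): max(82, 16) = 82
n2.3 (Blue): min(51, 82) = 51
n2 (Red): max(86, 30, 51) = 86
r (Blue): min(47, 86) = 47

47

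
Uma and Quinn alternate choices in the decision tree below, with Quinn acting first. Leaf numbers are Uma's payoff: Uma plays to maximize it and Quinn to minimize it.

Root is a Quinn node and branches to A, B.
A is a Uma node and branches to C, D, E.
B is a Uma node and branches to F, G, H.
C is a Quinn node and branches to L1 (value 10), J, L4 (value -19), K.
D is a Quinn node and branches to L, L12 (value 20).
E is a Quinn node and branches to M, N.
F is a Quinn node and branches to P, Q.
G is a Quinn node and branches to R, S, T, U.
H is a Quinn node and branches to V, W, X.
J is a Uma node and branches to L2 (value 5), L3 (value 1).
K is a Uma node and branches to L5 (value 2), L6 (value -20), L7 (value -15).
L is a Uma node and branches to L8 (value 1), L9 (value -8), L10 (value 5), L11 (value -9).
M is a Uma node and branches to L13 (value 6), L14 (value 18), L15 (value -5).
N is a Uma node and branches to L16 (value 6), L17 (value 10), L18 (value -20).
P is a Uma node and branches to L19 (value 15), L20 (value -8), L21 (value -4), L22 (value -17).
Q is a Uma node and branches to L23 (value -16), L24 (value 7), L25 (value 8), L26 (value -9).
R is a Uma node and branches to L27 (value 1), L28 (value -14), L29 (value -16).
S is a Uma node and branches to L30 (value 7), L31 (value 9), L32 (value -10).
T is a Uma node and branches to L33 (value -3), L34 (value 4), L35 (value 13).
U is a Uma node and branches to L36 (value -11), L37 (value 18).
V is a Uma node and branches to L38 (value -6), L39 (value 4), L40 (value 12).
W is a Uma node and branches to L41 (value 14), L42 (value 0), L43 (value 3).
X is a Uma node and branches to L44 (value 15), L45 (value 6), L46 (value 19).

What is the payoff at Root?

J (Uma): max(5, 1) = 5
K (Uma): max(2, -20, -15) = 2
C (Quinn): min(10, 5, -19, 2) = -19
L (Uma): max(1, -8, 5, -9) = 5
D (Quinn): min(5, 20) = 5
M (Uma): max(6, 18, -5) = 18
N (Uma): max(6, 10, -20) = 10
E (Quinn): min(18, 10) = 10
A (Uma): max(-19, 5, 10) = 10
P (Uma): max(15, -8, -4, -17) = 15
Q (Uma): max(-16, 7, 8, -9) = 8
F (Quinn): min(15, 8) = 8
R (Uma): max(1, -14, -16) = 1
S (Uma): max(7, 9, -10) = 9
T (Uma): max(-3, 4, 13) = 13
U (Uma): max(-11, 18) = 18
G (Quinn): min(1, 9, 13, 18) = 1
V (Uma): max(-6, 4, 12) = 12
W (Uma): max(14, 0, 3) = 14
X (Uma): max(15, 6, 19) = 19
H (Quinn): min(12, 14, 19) = 12
B (Uma): max(8, 1, 12) = 12
Root (Quinn): min(10, 12) = 10

10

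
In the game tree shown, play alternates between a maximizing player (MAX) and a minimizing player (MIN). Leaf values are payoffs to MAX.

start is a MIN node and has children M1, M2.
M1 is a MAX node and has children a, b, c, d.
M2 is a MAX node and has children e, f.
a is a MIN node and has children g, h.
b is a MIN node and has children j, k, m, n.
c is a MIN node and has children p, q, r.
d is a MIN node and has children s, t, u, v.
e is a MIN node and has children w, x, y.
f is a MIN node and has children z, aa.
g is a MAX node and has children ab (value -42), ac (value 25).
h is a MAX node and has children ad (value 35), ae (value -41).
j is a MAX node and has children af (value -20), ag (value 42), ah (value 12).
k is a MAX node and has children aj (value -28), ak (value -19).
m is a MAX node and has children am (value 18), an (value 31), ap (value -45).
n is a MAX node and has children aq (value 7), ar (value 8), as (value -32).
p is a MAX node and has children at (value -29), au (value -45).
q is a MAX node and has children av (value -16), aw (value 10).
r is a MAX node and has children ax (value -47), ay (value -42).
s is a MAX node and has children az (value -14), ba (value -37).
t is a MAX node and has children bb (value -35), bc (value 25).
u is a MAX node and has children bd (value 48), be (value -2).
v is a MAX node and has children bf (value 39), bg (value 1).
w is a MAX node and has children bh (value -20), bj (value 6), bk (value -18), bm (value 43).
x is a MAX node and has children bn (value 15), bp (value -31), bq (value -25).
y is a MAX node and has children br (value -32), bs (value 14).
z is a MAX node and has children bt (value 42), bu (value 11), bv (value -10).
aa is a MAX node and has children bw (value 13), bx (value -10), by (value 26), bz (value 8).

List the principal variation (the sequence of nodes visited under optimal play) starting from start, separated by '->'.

start -> M1 -> a -> g -> ac

g (MAX): max(-42, 25) = 25
h (MAX): max(35, -41) = 35
a (MIN): min(25, 35) = 25
j (MAX): max(-20, 42, 12) = 42
k (MAX): max(-28, -19) = -19
m (MAX): max(18, 31, -45) = 31
n (MAX): max(7, 8, -32) = 8
b (MIN): min(42, -19, 31, 8) = -19
p (MAX): max(-29, -45) = -29
q (MAX): max(-16, 10) = 10
r (MAX): max(-47, -42) = -42
c (MIN): min(-29, 10, -42) = -42
s (MAX): max(-14, -37) = -14
t (MAX): max(-35, 25) = 25
u (MAX): max(48, -2) = 48
v (MAX): max(39, 1) = 39
d (MIN): min(-14, 25, 48, 39) = -14
M1 (MAX): max(25, -19, -42, -14) = 25
w (MAX): max(-20, 6, -18, 43) = 43
x (MAX): max(15, -31, -25) = 15
y (MAX): max(-32, 14) = 14
e (MIN): min(43, 15, 14) = 14
z (MAX): max(42, 11, -10) = 42
aa (MAX): max(13, -10, 26, 8) = 26
f (MIN): min(42, 26) = 26
M2 (MAX): max(14, 26) = 26
start (MIN): min(25, 26) = 25
At start, MIN picks M1 (lowest: 25).
At M1, MAX picks a (highest: 25).
At a, MIN picks g (lowest: 25).
At g, MAX picks ac (highest: 25).
Terminal value 25.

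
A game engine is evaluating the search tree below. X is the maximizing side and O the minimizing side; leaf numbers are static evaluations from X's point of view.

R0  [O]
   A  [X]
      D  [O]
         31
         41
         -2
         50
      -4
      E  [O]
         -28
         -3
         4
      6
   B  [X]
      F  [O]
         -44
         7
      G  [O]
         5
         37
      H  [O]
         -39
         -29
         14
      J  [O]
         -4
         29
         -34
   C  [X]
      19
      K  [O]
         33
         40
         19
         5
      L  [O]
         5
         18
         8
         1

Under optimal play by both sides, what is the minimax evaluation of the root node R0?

5

D (O): min(31, 41, -2, 50) = -2
E (O): min(-28, -3, 4) = -28
A (X): max(-2, -4, -28, 6) = 6
F (O): min(-44, 7) = -44
G (O): min(5, 37) = 5
H (O): min(-39, -29, 14) = -39
J (O): min(-4, 29, -34) = -34
B (X): max(-44, 5, -39, -34) = 5
K (O): min(33, 40, 19, 5) = 5
L (O): min(5, 18, 8, 1) = 1
C (X): max(19, 5, 1) = 19
R0 (O): min(6, 5, 19) = 5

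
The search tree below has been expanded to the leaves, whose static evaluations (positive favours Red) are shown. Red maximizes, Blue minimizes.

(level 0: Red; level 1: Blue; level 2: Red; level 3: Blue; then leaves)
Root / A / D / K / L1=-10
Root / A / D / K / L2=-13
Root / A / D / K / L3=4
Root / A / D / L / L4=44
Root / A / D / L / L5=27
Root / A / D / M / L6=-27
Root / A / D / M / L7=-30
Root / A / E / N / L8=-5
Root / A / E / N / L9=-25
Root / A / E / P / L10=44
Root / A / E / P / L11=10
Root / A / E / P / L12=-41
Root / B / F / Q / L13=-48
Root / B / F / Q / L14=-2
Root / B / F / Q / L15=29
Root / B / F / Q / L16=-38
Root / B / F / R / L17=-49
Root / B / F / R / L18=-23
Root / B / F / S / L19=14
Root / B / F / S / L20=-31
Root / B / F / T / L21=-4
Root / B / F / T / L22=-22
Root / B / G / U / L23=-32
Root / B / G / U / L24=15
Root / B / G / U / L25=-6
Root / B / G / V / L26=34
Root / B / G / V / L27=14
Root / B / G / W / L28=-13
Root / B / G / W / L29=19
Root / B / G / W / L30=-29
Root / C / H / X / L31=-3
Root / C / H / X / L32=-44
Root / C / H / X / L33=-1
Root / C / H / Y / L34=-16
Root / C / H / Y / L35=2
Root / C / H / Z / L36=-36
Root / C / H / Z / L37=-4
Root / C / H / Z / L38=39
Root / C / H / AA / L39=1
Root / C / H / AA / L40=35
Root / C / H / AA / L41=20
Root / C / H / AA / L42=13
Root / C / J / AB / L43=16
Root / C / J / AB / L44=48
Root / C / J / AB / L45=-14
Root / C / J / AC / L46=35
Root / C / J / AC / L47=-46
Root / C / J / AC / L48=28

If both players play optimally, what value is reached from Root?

-14

K (Blue): min(-10, -13, 4) = -13
L (Blue): min(44, 27) = 27
M (Blue): min(-27, -30) = -30
D (Red): max(-13, 27, -30) = 27
N (Blue): min(-5, -25) = -25
P (Blue): min(44, 10, -41) = -41
E (Red): max(-25, -41) = -25
A (Blue): min(27, -25) = -25
Q (Blue): min(-48, -2, 29, -38) = -48
R (Blue): min(-49, -23) = -49
S (Blue): min(14, -31) = -31
T (Blue): min(-4, -22) = -22
F (Red): max(-48, -49, -31, -22) = -22
U (Blue): min(-32, 15, -6) = -32
V (Blue): min(34, 14) = 14
W (Blue): min(-13, 19, -29) = -29
G (Red): max(-32, 14, -29) = 14
B (Blue): min(-22, 14) = -22
X (Blue): min(-3, -44, -1) = -44
Y (Blue): min(-16, 2) = -16
Z (Blue): min(-36, -4, 39) = -36
AA (Blue): min(1, 35, 20, 13) = 1
H (Red): max(-44, -16, -36, 1) = 1
AB (Blue): min(16, 48, -14) = -14
AC (Blue): min(35, -46, 28) = -46
J (Red): max(-14, -46) = -14
C (Blue): min(1, -14) = -14
Root (Red): max(-25, -22, -14) = -14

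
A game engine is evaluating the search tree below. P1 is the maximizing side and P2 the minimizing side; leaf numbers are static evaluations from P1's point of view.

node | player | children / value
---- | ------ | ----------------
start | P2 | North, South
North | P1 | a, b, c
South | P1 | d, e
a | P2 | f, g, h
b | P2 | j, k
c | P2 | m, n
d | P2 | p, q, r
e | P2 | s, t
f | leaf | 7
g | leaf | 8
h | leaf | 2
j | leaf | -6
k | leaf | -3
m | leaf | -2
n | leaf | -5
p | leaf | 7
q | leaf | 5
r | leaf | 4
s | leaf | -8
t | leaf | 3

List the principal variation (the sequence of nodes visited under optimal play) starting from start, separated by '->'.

a (P2): min(7, 8, 2) = 2
b (P2): min(-6, -3) = -6
c (P2): min(-2, -5) = -5
North (P1): max(2, -6, -5) = 2
d (P2): min(7, 5, 4) = 4
e (P2): min(-8, 3) = -8
South (P1): max(4, -8) = 4
start (P2): min(2, 4) = 2
At start, P2 picks North (lowest: 2).
At North, P1 picks a (highest: 2).
At a, P2 picks h (lowest: 2).
Terminal value 2.

start -> North -> a -> h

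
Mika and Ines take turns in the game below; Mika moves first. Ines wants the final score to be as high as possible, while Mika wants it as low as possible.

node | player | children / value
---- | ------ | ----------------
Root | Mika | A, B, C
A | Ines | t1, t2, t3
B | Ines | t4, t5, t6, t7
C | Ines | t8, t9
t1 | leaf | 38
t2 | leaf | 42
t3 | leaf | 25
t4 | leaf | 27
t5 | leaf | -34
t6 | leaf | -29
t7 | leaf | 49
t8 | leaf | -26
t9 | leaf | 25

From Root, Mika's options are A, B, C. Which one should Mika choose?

A (Ines): max(38, 42, 25) = 42
B (Ines): max(27, -34, -29, 49) = 49
C (Ines): max(-26, 25) = 25
Root (Mika): min(42, 49, 25) = 25
Mika at Root wants the lowest of {A=42, B=49, C=25}, so chooses C.

C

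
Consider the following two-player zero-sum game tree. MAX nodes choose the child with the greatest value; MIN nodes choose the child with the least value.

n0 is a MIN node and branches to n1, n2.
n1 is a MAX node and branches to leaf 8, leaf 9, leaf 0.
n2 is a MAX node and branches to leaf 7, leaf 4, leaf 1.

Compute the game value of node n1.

n1 (MAX): max(8, 9, 0) = 9

9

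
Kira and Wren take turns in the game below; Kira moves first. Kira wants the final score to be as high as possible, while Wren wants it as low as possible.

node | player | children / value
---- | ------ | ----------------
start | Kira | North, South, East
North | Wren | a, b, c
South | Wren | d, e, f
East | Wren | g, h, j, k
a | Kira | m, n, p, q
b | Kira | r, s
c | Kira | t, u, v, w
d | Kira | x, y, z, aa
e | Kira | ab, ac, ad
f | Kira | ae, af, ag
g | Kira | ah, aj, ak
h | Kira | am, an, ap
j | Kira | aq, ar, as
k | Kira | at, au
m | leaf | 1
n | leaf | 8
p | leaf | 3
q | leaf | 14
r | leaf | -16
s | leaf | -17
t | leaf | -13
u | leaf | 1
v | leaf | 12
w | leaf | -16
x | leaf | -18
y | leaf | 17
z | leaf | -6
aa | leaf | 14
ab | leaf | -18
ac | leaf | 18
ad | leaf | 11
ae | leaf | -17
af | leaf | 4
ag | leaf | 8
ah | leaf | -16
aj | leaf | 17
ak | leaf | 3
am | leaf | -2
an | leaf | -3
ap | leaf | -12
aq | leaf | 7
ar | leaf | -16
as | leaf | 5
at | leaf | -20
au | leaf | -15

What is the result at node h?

h (Kira): max(-2, -3, -12) = -2

-2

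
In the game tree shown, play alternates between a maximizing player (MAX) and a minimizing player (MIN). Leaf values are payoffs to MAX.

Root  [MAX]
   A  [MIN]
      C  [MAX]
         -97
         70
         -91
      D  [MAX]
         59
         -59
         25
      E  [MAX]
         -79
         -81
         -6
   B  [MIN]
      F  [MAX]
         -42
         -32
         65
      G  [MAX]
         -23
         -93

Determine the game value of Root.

-6

C (MAX): max(-97, 70, -91) = 70
D (MAX): max(59, -59, 25) = 59
E (MAX): max(-79, -81, -6) = -6
A (MIN): min(70, 59, -6) = -6
F (MAX): max(-42, -32, 65) = 65
G (MAX): max(-23, -93) = -23
B (MIN): min(65, -23) = -23
Root (MAX): max(-6, -23) = -6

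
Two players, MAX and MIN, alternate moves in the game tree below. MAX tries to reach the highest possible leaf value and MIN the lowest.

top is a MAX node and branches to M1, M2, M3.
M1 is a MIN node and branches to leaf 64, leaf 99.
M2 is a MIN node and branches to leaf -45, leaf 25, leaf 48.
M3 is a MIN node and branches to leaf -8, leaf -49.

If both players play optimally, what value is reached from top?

M1 (MIN): min(64, 99) = 64
M2 (MIN): min(-45, 25, 48) = -45
M3 (MIN): min(-8, -49) = -49
top (MAX): max(64, -45, -49) = 64

64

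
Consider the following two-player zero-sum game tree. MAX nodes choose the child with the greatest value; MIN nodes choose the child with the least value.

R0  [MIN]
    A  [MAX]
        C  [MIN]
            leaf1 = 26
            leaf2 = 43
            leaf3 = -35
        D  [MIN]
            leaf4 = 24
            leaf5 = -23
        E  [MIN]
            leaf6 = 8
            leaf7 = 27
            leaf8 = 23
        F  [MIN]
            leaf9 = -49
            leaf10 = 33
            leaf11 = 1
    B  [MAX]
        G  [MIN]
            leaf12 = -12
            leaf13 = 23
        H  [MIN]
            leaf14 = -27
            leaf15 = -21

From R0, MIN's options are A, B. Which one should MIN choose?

C (MIN): min(26, 43, -35) = -35
D (MIN): min(24, -23) = -23
E (MIN): min(8, 27, 23) = 8
F (MIN): min(-49, 33, 1) = -49
A (MAX): max(-35, -23, 8, -49) = 8
G (MIN): min(-12, 23) = -12
H (MIN): min(-27, -21) = -27
B (MAX): max(-12, -27) = -12
R0 (MIN): min(8, -12) = -12
MIN at R0 wants the lowest of {A=8, B=-12}, so chooses B.

B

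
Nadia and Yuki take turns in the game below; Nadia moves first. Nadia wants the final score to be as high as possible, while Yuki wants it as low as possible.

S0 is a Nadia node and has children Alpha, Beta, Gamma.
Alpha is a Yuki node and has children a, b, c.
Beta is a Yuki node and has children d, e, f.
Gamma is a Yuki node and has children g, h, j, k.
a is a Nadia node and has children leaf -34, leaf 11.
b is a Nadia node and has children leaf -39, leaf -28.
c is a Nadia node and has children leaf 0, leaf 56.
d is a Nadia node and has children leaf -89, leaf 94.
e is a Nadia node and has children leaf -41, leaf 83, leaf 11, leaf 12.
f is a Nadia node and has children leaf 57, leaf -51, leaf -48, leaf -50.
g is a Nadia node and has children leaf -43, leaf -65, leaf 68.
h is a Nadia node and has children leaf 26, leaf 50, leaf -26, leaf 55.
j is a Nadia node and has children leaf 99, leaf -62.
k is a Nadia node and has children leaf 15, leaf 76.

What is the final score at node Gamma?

55

g (Nadia): max(-43, -65, 68) = 68
h (Nadia): max(26, 50, -26, 55) = 55
j (Nadia): max(99, -62) = 99
k (Nadia): max(15, 76) = 76
Gamma (Yuki): min(68, 55, 99, 76) = 55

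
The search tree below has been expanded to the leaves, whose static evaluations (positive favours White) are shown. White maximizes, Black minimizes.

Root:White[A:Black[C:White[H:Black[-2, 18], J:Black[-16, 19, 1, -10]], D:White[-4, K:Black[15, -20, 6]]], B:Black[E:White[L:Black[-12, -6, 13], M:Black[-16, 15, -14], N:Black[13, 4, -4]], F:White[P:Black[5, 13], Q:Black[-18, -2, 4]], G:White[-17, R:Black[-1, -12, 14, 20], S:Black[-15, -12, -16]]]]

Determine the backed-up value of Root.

H (Black): min(-2, 18) = -2
J (Black): min(-16, 19, 1, -10) = -16
C (White): max(-2, -16) = -2
K (Black): min(15, -20, 6) = -20
D (White): max(-4, -20) = -4
A (Black): min(-2, -4) = -4
L (Black): min(-12, -6, 13) = -12
M (Black): min(-16, 15, -14) = -16
N (Black): min(13, 4, -4) = -4
E (White): max(-12, -16, -4) = -4
P (Black): min(5, 13) = 5
Q (Black): min(-18, -2, 4) = -18
F (White): max(5, -18) = 5
R (Black): min(-1, -12, 14, 20) = -12
S (Black): min(-15, -12, -16) = -16
G (White): max(-17, -12, -16) = -12
B (Black): min(-4, 5, -12) = -12
Root (White): max(-4, -12) = -4

-4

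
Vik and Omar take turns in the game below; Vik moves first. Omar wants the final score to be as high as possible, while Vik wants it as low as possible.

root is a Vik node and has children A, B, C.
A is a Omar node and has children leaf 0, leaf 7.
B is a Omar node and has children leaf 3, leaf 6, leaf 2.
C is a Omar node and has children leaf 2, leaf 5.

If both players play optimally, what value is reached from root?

5

A (Omar): max(0, 7) = 7
B (Omar): max(3, 6, 2) = 6
C (Omar): max(2, 5) = 5
root (Vik): min(7, 6, 5) = 5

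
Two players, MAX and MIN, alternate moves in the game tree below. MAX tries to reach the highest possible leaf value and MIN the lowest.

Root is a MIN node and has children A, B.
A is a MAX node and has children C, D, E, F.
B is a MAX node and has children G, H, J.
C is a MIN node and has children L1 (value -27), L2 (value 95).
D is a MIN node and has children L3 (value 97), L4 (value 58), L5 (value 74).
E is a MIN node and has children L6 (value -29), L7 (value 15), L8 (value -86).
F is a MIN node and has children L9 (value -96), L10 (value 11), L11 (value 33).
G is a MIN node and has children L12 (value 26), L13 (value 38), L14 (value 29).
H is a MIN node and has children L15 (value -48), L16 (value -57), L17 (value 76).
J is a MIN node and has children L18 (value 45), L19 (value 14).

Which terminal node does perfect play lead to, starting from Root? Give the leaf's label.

L12

C (MIN): min(-27, 95) = -27
D (MIN): min(97, 58, 74) = 58
E (MIN): min(-29, 15, -86) = -86
F (MIN): min(-96, 11, 33) = -96
A (MAX): max(-27, 58, -86, -96) = 58
G (MIN): min(26, 38, 29) = 26
H (MIN): min(-48, -57, 76) = -57
J (MIN): min(45, 14) = 14
B (MAX): max(26, -57, 14) = 26
Root (MIN): min(58, 26) = 26
At Root, MIN picks B (lowest: 26).
At B, MAX picks G (highest: 26).
At G, MIN picks L12 (lowest: 26).
Terminal value 26.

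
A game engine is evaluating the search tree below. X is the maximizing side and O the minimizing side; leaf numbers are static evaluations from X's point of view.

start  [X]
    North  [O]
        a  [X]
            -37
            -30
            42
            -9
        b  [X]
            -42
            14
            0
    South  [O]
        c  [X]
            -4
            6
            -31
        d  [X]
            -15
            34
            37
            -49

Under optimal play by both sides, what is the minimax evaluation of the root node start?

14

a (X): max(-37, -30, 42, -9) = 42
b (X): max(-42, 14, 0) = 14
North (O): min(42, 14) = 14
c (X): max(-4, 6, -31) = 6
d (X): max(-15, 34, 37, -49) = 37
South (O): min(6, 37) = 6
start (X): max(14, 6) = 14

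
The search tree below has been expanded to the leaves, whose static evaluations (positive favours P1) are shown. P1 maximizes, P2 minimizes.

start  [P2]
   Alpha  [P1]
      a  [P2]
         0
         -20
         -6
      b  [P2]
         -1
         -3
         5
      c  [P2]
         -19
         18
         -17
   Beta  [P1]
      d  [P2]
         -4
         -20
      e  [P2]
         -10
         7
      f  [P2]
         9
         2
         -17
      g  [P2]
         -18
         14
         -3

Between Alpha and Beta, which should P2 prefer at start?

Beta

a (P2): min(0, -20, -6) = -20
b (P2): min(-1, -3, 5) = -3
c (P2): min(-19, 18, -17) = -19
Alpha (P1): max(-20, -3, -19) = -3
d (P2): min(-4, -20) = -20
e (P2): min(-10, 7) = -10
f (P2): min(9, 2, -17) = -17
g (P2): min(-18, 14, -3) = -18
Beta (P1): max(-20, -10, -17, -18) = -10
P2 prefers the lower value; Alpha=-3, Beta=-10. Beta is better since -10 < -3.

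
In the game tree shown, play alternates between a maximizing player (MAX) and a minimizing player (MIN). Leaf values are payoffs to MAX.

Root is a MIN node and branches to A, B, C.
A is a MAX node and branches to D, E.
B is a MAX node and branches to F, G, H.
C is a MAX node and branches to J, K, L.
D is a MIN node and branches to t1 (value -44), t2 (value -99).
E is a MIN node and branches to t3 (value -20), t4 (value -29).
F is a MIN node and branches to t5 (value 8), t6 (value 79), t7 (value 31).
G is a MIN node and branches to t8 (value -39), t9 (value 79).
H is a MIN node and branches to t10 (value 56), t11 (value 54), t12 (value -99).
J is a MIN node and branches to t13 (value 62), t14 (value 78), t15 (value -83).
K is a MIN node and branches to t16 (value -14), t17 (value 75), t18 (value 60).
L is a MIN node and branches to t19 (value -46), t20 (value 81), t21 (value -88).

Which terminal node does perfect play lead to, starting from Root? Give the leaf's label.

t4

D (MIN): min(-44, -99) = -99
E (MIN): min(-20, -29) = -29
A (MAX): max(-99, -29) = -29
F (MIN): min(8, 79, 31) = 8
G (MIN): min(-39, 79) = -39
H (MIN): min(56, 54, -99) = -99
B (MAX): max(8, -39, -99) = 8
J (MIN): min(62, 78, -83) = -83
K (MIN): min(-14, 75, 60) = -14
L (MIN): min(-46, 81, -88) = -88
C (MAX): max(-83, -14, -88) = -14
Root (MIN): min(-29, 8, -14) = -29
At Root, MIN picks A (lowest: -29).
At A, MAX picks E (highest: -29).
At E, MIN picks t4 (lowest: -29).
Terminal value -29.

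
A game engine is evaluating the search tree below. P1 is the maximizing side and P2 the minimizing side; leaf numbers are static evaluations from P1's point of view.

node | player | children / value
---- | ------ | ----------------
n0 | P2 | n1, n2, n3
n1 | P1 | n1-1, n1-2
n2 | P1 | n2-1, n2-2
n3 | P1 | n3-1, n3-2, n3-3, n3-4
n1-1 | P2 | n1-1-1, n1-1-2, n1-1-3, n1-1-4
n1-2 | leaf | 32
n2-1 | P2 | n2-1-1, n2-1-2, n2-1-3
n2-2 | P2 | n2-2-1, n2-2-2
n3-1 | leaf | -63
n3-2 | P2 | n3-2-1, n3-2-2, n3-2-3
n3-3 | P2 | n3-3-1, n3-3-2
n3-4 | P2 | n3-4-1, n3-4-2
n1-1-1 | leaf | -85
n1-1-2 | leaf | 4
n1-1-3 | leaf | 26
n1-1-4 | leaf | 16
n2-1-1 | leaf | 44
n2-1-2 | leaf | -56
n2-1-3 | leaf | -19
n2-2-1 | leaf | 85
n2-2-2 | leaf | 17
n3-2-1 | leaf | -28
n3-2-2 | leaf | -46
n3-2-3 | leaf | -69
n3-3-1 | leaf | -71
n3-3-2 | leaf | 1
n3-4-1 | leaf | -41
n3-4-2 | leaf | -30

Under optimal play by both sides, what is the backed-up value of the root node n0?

-41

n1-1 (P2): min(-85, 4, 26, 16) = -85
n1 (P1): max(-85, 32) = 32
n2-1 (P2): min(44, -56, -19) = -56
n2-2 (P2): min(85, 17) = 17
n2 (P1): max(-56, 17) = 17
n3-2 (P2): min(-28, -46, -69) = -69
n3-3 (P2): min(-71, 1) = -71
n3-4 (P2): min(-41, -30) = -41
n3 (P1): max(-63, -69, -71, -41) = -41
n0 (P2): min(32, 17, -41) = -41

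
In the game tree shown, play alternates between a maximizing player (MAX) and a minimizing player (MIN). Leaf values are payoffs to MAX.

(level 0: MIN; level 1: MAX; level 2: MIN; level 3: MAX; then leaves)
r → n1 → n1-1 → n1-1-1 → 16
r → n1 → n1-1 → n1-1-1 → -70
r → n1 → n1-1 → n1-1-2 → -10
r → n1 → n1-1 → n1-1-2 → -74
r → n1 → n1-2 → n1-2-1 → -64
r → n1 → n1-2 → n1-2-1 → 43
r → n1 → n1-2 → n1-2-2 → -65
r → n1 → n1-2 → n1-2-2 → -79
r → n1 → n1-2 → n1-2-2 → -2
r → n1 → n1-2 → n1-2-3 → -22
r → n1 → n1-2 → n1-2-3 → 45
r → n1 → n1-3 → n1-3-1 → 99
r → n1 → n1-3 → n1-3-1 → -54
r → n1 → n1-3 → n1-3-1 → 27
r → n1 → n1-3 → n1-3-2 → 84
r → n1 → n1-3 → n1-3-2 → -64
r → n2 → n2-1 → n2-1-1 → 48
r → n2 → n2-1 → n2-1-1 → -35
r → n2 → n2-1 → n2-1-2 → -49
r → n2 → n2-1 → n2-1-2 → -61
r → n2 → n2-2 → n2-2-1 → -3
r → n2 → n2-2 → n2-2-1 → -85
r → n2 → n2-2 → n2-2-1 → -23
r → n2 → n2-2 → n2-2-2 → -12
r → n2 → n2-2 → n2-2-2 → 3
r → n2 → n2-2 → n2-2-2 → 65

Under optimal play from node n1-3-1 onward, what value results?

99

n1-3-1 (MAX): max(99, -54, 27) = 99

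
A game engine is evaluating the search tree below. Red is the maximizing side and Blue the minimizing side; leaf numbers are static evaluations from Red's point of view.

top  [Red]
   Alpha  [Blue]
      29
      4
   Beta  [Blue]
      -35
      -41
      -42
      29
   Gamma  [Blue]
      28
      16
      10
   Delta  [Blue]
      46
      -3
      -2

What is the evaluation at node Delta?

-3

Delta (Blue): min(46, -3, -2) = -3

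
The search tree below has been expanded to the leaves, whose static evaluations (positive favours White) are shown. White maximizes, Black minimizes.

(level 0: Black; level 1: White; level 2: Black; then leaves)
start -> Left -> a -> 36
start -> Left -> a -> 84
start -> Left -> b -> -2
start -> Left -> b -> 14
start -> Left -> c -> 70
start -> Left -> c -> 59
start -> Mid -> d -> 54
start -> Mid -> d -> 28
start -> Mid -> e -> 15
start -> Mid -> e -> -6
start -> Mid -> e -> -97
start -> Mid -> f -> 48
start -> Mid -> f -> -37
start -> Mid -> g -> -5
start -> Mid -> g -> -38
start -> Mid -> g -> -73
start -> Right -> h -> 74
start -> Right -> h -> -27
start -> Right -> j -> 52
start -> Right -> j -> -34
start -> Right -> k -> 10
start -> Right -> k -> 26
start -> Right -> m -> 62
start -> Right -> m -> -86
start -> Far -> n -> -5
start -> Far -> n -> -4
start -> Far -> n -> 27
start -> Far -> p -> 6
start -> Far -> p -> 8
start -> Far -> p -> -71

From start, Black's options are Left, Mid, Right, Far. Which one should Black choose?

a (Black): min(36, 84) = 36
b (Black): min(-2, 14) = -2
c (Black): min(70, 59) = 59
Left (White): max(36, -2, 59) = 59
d (Black): min(54, 28) = 28
e (Black): min(15, -6, -97) = -97
f (Black): min(48, -37) = -37
g (Black): min(-5, -38, -73) = -73
Mid (White): max(28, -97, -37, -73) = 28
h (Black): min(74, -27) = -27
j (Black): min(52, -34) = -34
k (Black): min(10, 26) = 10
m (Black): min(62, -86) = -86
Right (White): max(-27, -34, 10, -86) = 10
n (Black): min(-5, -4, 27) = -5
p (Black): min(6, 8, -71) = -71
Far (White): max(-5, -71) = -5
start (Black): min(59, 28, 10, -5) = -5
Black at start wants the lowest of {Left=59, Mid=28, Right=10, Far=-5}, so chooses Far.

Far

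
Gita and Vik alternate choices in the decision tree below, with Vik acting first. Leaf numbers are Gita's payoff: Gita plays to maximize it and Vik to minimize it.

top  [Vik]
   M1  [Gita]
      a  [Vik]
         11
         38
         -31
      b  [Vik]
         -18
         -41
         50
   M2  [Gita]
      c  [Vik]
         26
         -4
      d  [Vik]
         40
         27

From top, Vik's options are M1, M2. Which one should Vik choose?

a (Vik): min(11, 38, -31) = -31
b (Vik): min(-18, -41, 50) = -41
M1 (Gita): max(-31, -41) = -31
c (Vik): min(26, -4) = -4
d (Vik): min(40, 27) = 27
M2 (Gita): max(-4, 27) = 27
top (Vik): min(-31, 27) = -31
Vik at top wants the lowest of {M1=-31, M2=27}, so chooses M1.

M1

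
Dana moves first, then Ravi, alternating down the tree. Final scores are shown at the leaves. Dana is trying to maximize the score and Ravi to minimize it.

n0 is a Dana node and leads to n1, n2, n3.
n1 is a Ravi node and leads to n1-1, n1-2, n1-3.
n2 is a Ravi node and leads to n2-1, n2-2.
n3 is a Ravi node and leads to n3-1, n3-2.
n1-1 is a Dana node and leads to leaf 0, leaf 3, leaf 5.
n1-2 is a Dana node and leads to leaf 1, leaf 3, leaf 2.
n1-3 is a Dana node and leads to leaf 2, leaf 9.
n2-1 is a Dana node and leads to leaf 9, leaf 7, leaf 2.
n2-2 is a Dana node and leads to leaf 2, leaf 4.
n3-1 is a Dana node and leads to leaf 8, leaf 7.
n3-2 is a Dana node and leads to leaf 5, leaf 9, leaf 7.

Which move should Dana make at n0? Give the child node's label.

n3

n1-1 (Dana): max(0, 3, 5) = 5
n1-2 (Dana): max(1, 3, 2) = 3
n1-3 (Dana): max(2, 9) = 9
n1 (Ravi): min(5, 3, 9) = 3
n2-1 (Dana): max(9, 7, 2) = 9
n2-2 (Dana): max(2, 4) = 4
n2 (Ravi): min(9, 4) = 4
n3-1 (Dana): max(8, 7) = 8
n3-2 (Dana): max(5, 9, 7) = 9
n3 (Ravi): min(8, 9) = 8
n0 (Dana): max(3, 4, 8) = 8
Dana at n0 wants the highest of {n1=3, n2=4, n3=8}, so chooses n3.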